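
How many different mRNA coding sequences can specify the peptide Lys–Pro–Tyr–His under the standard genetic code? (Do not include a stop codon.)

Lys: 2 codons.
Pro: 4 codons.
Tyr: 2 codons.
His: 2 codons.
2 × 4 × 2 × 2 = 32.

32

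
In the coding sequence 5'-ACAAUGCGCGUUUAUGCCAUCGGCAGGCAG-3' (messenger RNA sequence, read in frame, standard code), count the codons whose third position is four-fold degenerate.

Codon 1 ACA (Thr): third position 4-fold.
Codon 2 AUG (Met): third position 1-fold.
Codon 3 CGC (Arg): third position 4-fold.
Codon 4 GUU (Val): third position 4-fold.
Codon 5 UAU (Tyr): third position 2-fold.
Codon 6 GCC (Ala): third position 4-fold.
Codon 7 AUC (Ile): third position 3-fold.
Codon 8 GGC (Gly): third position 4-fold.
Codon 9 AGG (Arg): third position 2-fold.
Codon 10 CAG (Gln): third position 2-fold.
Four-fold degenerate third positions: 5.

5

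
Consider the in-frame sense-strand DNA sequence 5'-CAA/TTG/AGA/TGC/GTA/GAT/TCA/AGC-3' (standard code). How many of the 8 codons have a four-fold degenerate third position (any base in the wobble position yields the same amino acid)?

2

Codon 1 CAA (Gln): third position 2-fold.
Codon 2 TTG (Leu): third position 2-fold.
Codon 3 AGA (Arg): third position 2-fold.
Codon 4 TGC (Cys): third position 2-fold.
Codon 5 GTA (Val): third position 4-fold.
Codon 6 GAT (Asp): third position 2-fold.
Codon 7 TCA (Ser): third position 4-fold.
Codon 8 AGC (Ser): third position 2-fold.
Four-fold degenerate third positions: 2.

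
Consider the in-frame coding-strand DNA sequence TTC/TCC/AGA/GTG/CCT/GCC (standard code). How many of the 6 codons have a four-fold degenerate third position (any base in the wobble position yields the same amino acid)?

4

Codon 1 TTC (Phe): third position 2-fold.
Codon 2 TCC (Ser): third position 4-fold.
Codon 3 AGA (Arg): third position 2-fold.
Codon 4 GTG (Val): third position 4-fold.
Codon 5 CCT (Pro): third position 4-fold.
Codon 6 GCC (Ala): third position 4-fold.
Four-fold degenerate third positions: 4.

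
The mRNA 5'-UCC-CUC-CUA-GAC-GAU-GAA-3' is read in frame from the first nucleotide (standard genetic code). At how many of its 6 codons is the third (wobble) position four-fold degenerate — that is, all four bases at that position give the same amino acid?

3

Codon 1 UCC (Ser): third position 4-fold.
Codon 2 CUC (Leu): third position 4-fold.
Codon 3 CUA (Leu): third position 4-fold.
Codon 4 GAC (Asp): third position 2-fold.
Codon 5 GAU (Asp): third position 2-fold.
Codon 6 GAA (Glu): third position 2-fold.
Four-fold degenerate third positions: 3.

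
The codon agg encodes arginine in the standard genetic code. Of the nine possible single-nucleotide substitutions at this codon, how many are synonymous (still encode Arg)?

2

Position 1: CGG → 1 synonymous.
Position 2: none → 0 synonymous.
Position 3: AGA → 1 synonymous.
Total: 1 + 0 + 1 = 2.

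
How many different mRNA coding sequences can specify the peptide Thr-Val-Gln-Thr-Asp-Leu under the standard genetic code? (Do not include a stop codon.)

1536

Thr: 4 codons.
Val: 4 codons.
Gln: 2 codons.
Thr: 4 codons.
Asp: 2 codons.
Leu: 6 codons.
4 × 4 × 2 × 4 × 2 × 6 = 1536.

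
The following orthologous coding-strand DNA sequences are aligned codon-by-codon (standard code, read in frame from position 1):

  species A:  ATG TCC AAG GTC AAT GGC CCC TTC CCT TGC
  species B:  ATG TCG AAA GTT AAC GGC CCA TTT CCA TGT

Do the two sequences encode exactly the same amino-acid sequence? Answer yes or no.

Codon 1: ATG Met / ATG Met — identical.
Codon 2: TCC Ser / TCG Ser — synonymous.
Codon 3: AAG Lys / AAA Lys — synonymous.
Codon 4: GTC Val / GTT Val — synonymous.
Codon 5: AAT Asn / AAC Asn — synonymous.
Codon 6: GGC Gly / GGC Gly — identical.
Codon 7: CCC Pro / CCA Pro — synonymous.
Codon 8: TTC Phe / TTT Phe — synonymous.
Codon 9: CCT Pro / CCA Pro — synonymous.
Codon 10: TGC Cys / TGT Cys — synonymous.
Nonsynonymous differences: 0 → same protein.

yes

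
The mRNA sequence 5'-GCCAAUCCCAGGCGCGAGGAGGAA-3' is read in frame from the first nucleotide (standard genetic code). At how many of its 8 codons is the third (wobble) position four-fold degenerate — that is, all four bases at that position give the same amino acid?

3

Codon 1 GCC (Ala): third position 4-fold.
Codon 2 AAU (Asn): third position 2-fold.
Codon 3 CCC (Pro): third position 4-fold.
Codon 4 AGG (Arg): third position 2-fold.
Codon 5 CGC (Arg): third position 4-fold.
Codon 6 GAG (Glu): third position 2-fold.
Codon 7 GAG (Glu): third position 2-fold.
Codon 8 GAA (Glu): third position 2-fold.
Four-fold degenerate third positions: 3.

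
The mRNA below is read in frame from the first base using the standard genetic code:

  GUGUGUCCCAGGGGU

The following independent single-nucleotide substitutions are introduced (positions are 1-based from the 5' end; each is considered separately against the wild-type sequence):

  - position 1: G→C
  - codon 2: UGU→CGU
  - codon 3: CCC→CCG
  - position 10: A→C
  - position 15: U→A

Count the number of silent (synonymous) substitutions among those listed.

3

Codon 1: GUG (Val) → CUG (Leu) — missense.
Codon 2: UGU (Cys) → CGU (Arg) — missense.
Codon 3: CCC (Pro) → CCG (Pro) — synonymous.
Codon 4: AGG (Arg) → CGG (Arg) — synonymous.
Codon 5: GGU (Gly) → GGA (Gly) — synonymous.
Synonymous: 3 of 5.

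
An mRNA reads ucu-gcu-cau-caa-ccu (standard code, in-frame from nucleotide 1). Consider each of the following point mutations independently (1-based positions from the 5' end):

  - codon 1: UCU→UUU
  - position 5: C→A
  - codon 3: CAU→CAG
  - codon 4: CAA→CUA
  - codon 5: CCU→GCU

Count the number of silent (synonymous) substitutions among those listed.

0

Codon 1: UCU (Ser) → UUU (Phe) — missense.
Codon 2: GCU (Ala) → GAU (Asp) — missense.
Codon 3: CAU (His) → CAG (Gln) — missense.
Codon 4: CAA (Gln) → CUA (Leu) — missense.
Codon 5: CCU (Pro) → GCU (Ala) — missense.
Synonymous: 0 of 5.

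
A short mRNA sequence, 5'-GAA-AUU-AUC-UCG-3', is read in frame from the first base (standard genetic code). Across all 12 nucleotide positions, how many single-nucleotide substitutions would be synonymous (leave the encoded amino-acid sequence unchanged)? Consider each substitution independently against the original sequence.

8

Codon 1 (GAA, Glu): 1 synonymous substitution.
Codon 2 (AUU, Ile): 2 synonymous substitutions.
Codon 3 (AUC, Ile): 2 synonymous substitutions.
Codon 4 (UCG, Ser): 3 synonymous substitutions.
Total: 1 + 2 + 2 + 3 = 8.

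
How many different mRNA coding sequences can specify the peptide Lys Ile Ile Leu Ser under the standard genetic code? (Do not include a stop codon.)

648

Lys: 2 codons.
Ile: 3 codons.
Ile: 3 codons.
Leu: 6 codons.
Ser: 6 codons.
2 × 3 × 3 × 6 × 6 = 648.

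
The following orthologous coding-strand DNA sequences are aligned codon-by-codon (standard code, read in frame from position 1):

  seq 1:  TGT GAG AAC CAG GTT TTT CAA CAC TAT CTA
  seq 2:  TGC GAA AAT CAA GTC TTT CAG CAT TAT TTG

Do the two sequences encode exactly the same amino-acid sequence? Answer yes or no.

Codon 1: TGT Cys / TGC Cys — synonymous.
Codon 2: GAG Glu / GAA Glu — synonymous.
Codon 3: AAC Asn / AAT Asn — synonymous.
Codon 4: CAG Gln / CAA Gln — synonymous.
Codon 5: GTT Val / GTC Val — synonymous.
Codon 6: TTT Phe / TTT Phe — identical.
Codon 7: CAA Gln / CAG Gln — synonymous.
Codon 8: CAC His / CAT His — synonymous.
Codon 9: TAT Tyr / TAT Tyr — identical.
Codon 10: CTA Leu / TTG Leu — synonymous.
Nonsynonymous differences: 0 → same protein.

yes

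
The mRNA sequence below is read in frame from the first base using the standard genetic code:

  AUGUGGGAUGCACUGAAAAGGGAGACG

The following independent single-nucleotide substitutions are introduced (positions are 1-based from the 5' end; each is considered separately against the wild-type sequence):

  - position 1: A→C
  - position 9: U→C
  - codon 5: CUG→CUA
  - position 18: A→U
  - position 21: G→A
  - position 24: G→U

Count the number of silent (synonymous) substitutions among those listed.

Codon 1: AUG (Met) → CUG (Leu) — missense.
Codon 3: GAU (Asp) → GAC (Asp) — synonymous.
Codon 5: CUG (Leu) → CUA (Leu) — synonymous.
Codon 6: AAA (Lys) → AAU (Asn) — missense.
Codon 7: AGG (Arg) → AGA (Arg) — synonymous.
Codon 8: GAG (Glu) → GAU (Asp) — missense.
Synonymous: 3 of 6.

3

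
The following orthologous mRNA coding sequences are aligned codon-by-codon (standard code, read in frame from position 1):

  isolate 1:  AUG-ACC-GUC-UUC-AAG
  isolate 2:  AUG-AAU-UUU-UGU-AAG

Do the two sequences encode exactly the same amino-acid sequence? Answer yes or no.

no

Codon 1: AUG Met / AUG Met — identical.
Codon 2: ACC Thr / AAU Asn — nonsynonymous.
Codon 3: GUC Val / UUU Phe — nonsynonymous.
Codon 4: UUC Phe / UGU Cys — nonsynonymous.
Codon 5: AAG Lys / AAG Lys — identical.
Nonsynonymous differences: 3 → different protein.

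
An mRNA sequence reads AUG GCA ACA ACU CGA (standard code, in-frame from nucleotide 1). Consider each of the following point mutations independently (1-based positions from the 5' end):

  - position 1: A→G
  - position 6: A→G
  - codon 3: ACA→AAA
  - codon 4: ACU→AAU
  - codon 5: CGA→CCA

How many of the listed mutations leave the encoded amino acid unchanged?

Codon 1: AUG (Met) → GUG (Val) — missense.
Codon 2: GCA (Ala) → GCG (Ala) — synonymous.
Codon 3: ACA (Thr) → AAA (Lys) — missense.
Codon 4: ACU (Thr) → AAU (Asn) — missense.
Codon 5: CGA (Arg) → CCA (Pro) — missense.
Synonymous: 1 of 5.

1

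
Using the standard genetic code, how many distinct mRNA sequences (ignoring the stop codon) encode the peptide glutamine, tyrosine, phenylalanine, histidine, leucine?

Gln: 2 codons.
Tyr: 2 codons.
Phe: 2 codons.
His: 2 codons.
Leu: 6 codons.
2 × 2 × 2 × 2 × 6 = 96.

96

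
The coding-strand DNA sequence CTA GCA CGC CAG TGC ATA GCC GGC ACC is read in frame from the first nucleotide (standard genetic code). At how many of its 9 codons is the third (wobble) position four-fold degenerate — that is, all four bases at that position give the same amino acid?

6

Codon 1 CTA (Leu): third position 4-fold.
Codon 2 GCA (Ala): third position 4-fold.
Codon 3 CGC (Arg): third position 4-fold.
Codon 4 CAG (Gln): third position 2-fold.
Codon 5 TGC (Cys): third position 2-fold.
Codon 6 ATA (Ile): third position 3-fold.
Codon 7 GCC (Ala): third position 4-fold.
Codon 8 GGC (Gly): third position 4-fold.
Codon 9 ACC (Thr): third position 4-fold.
Four-fold degenerate third positions: 6.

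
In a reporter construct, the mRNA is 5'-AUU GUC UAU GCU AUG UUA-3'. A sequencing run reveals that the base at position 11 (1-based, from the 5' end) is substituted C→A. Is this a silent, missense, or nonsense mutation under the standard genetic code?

Position 11 falls in codon 4: GCU → Ala.
After the substitution the codon is GAU → Asp.
Ala ≠ Asp, so this is a missense mutation.

missense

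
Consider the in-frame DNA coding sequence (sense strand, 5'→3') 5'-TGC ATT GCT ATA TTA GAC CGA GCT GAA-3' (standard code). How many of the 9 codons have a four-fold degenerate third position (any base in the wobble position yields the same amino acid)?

3

Codon 1 TGC (Cys): third position 2-fold.
Codon 2 ATT (Ile): third position 3-fold.
Codon 3 GCT (Ala): third position 4-fold.
Codon 4 ATA (Ile): third position 3-fold.
Codon 5 TTA (Leu): third position 2-fold.
Codon 6 GAC (Asp): third position 2-fold.
Codon 7 CGA (Arg): third position 4-fold.
Codon 8 GCT (Ala): third position 4-fold.
Codon 9 GAA (Glu): third position 2-fold.
Four-fold degenerate third positions: 3.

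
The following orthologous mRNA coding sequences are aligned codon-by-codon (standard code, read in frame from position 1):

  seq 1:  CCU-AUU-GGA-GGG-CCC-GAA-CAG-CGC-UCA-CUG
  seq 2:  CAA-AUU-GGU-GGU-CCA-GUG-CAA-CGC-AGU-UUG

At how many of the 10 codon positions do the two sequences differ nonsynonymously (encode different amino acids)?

Codon 1: CCU Pro / CAA Gln — nonsynonymous.
Codon 2: AUU Ile / AUU Ile — identical.
Codon 3: GGA Gly / GGU Gly — synonymous.
Codon 4: GGG Gly / GGU Gly — synonymous.
Codon 5: CCC Pro / CCA Pro — synonymous.
Codon 6: GAA Glu / GUG Val — nonsynonymous.
Codon 7: CAG Gln / CAA Gln — synonymous.
Codon 8: CGC Arg / CGC Arg — identical.
Codon 9: UCA Ser / AGU Ser — synonymous.
Codon 10: CUG Leu / UUG Leu — synonymous.
Nonsynonymous differences: 2.

2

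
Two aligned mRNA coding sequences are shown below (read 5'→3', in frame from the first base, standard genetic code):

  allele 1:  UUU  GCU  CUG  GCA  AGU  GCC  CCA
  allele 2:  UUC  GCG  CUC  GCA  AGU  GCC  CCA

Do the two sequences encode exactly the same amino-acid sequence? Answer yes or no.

yes

Codon 1: UUU Phe / UUC Phe — synonymous.
Codon 2: GCU Ala / GCG Ala — synonymous.
Codon 3: CUG Leu / CUC Leu — synonymous.
Codon 4: GCA Ala / GCA Ala — identical.
Codon 5: AGU Ser / AGU Ser — identical.
Codon 6: GCC Ala / GCC Ala — identical.
Codon 7: CCA Pro / CCA Pro — identical.
Nonsynonymous differences: 0 → same protein.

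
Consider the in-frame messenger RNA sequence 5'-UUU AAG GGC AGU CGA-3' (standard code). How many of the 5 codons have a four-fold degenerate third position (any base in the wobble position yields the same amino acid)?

2

Codon 1 UUU (Phe): third position 2-fold.
Codon 2 AAG (Lys): third position 2-fold.
Codon 3 GGC (Gly): third position 4-fold.
Codon 4 AGU (Ser): third position 2-fold.
Codon 5 CGA (Arg): third position 4-fold.
Four-fold degenerate third positions: 2.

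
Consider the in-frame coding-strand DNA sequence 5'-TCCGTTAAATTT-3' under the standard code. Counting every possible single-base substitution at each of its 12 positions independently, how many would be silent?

8

Codon 1 (TCC, Ser): 3 synonymous substitutions.
Codon 2 (GTT, Val): 3 synonymous substitutions.
Codon 3 (AAA, Lys): 1 synonymous substitution.
Codon 4 (TTT, Phe): 1 synonymous substitution.
Total: 3 + 3 + 1 + 1 = 8.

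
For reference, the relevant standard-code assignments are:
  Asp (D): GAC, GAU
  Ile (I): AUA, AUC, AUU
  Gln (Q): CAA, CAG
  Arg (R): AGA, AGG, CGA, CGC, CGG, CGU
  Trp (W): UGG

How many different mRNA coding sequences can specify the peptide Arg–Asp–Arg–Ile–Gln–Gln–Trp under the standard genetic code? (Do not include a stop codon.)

864

Arg: 6 codons.
Asp: 2 codons.
Arg: 6 codons.
Ile: 3 codons.
Gln: 2 codons.
Gln: 2 codons.
Trp: 1 codon.
6 × 2 × 6 × 3 × 2 × 2 × 1 = 864.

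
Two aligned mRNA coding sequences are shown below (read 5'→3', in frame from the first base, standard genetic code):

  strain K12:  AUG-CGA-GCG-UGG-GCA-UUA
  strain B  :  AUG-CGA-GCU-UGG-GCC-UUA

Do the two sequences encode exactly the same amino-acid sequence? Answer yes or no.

Codon 1: AUG Met / AUG Met — identical.
Codon 2: CGA Arg / CGA Arg — identical.
Codon 3: GCG Ala / GCU Ala — synonymous.
Codon 4: UGG Trp / UGG Trp — identical.
Codon 5: GCA Ala / GCC Ala — synonymous.
Codon 6: UUA Leu / UUA Leu — identical.
Nonsynonymous differences: 0 → same protein.

yes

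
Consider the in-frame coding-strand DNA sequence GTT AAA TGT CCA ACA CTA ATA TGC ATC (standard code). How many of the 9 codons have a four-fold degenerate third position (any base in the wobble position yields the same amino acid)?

Codon 1 GTT (Val): third position 4-fold.
Codon 2 AAA (Lys): third position 2-fold.
Codon 3 TGT (Cys): third position 2-fold.
Codon 4 CCA (Pro): third position 4-fold.
Codon 5 ACA (Thr): third position 4-fold.
Codon 6 CTA (Leu): third position 4-fold.
Codon 7 ATA (Ile): third position 3-fold.
Codon 8 TGC (Cys): third position 2-fold.
Codon 9 ATC (Ile): third position 3-fold.
Four-fold degenerate third positions: 4.

4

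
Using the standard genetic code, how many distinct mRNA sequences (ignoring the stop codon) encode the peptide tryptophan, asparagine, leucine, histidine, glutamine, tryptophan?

48

Trp: 1 codon.
Asn: 2 codons.
Leu: 6 codons.
His: 2 codons.
Gln: 2 codons.
Trp: 1 codon.
1 × 2 × 6 × 2 × 2 × 1 = 48.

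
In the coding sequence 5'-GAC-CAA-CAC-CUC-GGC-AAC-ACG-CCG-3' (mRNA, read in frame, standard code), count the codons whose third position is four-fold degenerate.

Codon 1 GAC (Asp): third position 2-fold.
Codon 2 CAA (Gln): third position 2-fold.
Codon 3 CAC (His): third position 2-fold.
Codon 4 CUC (Leu): third position 4-fold.
Codon 5 GGC (Gly): third position 4-fold.
Codon 6 AAC (Asn): third position 2-fold.
Codon 7 ACG (Thr): third position 4-fold.
Codon 8 CCG (Pro): third position 4-fold.
Four-fold degenerate third positions: 4.

4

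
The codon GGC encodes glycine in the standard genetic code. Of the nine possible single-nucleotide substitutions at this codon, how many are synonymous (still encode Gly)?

3

Position 1: none → 0 synonymous.
Position 2: none → 0 synonymous.
Position 3: GGU, GGA, GGG → 3 synonymous.
Total: 0 + 0 + 3 = 3.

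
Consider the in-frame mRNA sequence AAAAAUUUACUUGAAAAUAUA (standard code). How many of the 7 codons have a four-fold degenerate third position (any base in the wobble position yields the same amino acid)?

Codon 1 AAA (Lys): third position 2-fold.
Codon 2 AAU (Asn): third position 2-fold.
Codon 3 UUA (Leu): third position 2-fold.
Codon 4 CUU (Leu): third position 4-fold.
Codon 5 GAA (Glu): third position 2-fold.
Codon 6 AAU (Asn): third position 2-fold.
Codon 7 AUA (Ile): third position 3-fold.
Four-fold degenerate third positions: 1.

1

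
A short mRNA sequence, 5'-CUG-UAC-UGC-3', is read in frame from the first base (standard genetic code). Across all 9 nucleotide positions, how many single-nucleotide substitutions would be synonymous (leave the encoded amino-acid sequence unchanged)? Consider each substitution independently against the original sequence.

Codon 1 (CUG, Leu): 4 synonymous substitutions.
Codon 2 (UAC, Tyr): 1 synonymous substitution.
Codon 3 (UGC, Cys): 1 synonymous substitution.
Total: 4 + 1 + 1 = 6.

6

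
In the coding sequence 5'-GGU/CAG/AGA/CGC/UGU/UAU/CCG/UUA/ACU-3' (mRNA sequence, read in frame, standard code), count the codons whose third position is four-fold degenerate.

4

Codon 1 GGU (Gly): third position 4-fold.
Codon 2 CAG (Gln): third position 2-fold.
Codon 3 AGA (Arg): third position 2-fold.
Codon 4 CGC (Arg): third position 4-fold.
Codon 5 UGU (Cys): third position 2-fold.
Codon 6 UAU (Tyr): third position 2-fold.
Codon 7 CCG (Pro): third position 4-fold.
Codon 8 UUA (Leu): third position 2-fold.
Codon 9 ACU (Thr): third position 4-fold.
Four-fold degenerate third positions: 4.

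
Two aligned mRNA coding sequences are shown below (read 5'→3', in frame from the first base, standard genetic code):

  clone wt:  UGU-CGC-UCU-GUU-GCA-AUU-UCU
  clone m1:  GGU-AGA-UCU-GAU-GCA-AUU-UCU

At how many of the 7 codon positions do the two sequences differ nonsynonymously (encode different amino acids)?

Codon 1: UGU Cys / GGU Gly — nonsynonymous.
Codon 2: CGC Arg / AGA Arg — synonymous.
Codon 3: UCU Ser / UCU Ser — identical.
Codon 4: GUU Val / GAU Asp — nonsynonymous.
Codon 5: GCA Ala / GCA Ala — identical.
Codon 6: AUU Ile / AUU Ile — identical.
Codon 7: UCU Ser / UCU Ser — identical.
Nonsynonymous differences: 2.

2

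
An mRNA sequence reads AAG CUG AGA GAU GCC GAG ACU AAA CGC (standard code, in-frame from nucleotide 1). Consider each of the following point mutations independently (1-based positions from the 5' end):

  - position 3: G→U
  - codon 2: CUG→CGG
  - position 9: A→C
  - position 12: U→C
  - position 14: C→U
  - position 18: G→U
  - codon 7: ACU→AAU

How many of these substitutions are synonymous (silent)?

1

Codon 1: AAG (Lys) → AAU (Asn) — missense.
Codon 2: CUG (Leu) → CGG (Arg) — missense.
Codon 3: AGA (Arg) → AGC (Ser) — missense.
Codon 4: GAU (Asp) → GAC (Asp) — synonymous.
Codon 5: GCC (Ala) → GUC (Val) — missense.
Codon 6: GAG (Glu) → GAU (Asp) — missense.
Codon 7: ACU (Thr) → AAU (Asn) — missense.
Synonymous: 1 of 7.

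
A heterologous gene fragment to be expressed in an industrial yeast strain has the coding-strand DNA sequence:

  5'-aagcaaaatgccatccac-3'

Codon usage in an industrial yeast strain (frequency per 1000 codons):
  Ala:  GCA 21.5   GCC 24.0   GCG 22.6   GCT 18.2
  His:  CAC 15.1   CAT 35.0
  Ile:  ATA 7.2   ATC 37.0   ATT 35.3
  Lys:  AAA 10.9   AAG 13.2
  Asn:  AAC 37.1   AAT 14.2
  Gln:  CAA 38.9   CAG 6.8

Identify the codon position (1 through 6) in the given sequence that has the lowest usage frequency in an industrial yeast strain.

Codon 1 AAG (Lys): 13.2 per 1000.
Codon 2 CAA (Gln): 38.9 per 1000.
Codon 3 AAT (Asn): 14.2 per 1000.
Codon 4 GCC (Ala): 24.0 per 1000.
Codon 5 ATC (Ile): 37.0 per 1000.
Codon 6 CAC (His): 15.1 per 1000.
Lowest frequency is 13.2 at codon 1.

1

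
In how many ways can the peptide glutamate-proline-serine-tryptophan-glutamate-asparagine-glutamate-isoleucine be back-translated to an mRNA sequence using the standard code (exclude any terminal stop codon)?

1152

Glu: 2 codons.
Pro: 4 codons.
Ser: 6 codons.
Trp: 1 codon.
Glu: 2 codons.
Asn: 2 codons.
Glu: 2 codons.
Ile: 3 codons.
2 × 4 × 6 × 1 × 2 × 2 × 2 × 3 = 1152.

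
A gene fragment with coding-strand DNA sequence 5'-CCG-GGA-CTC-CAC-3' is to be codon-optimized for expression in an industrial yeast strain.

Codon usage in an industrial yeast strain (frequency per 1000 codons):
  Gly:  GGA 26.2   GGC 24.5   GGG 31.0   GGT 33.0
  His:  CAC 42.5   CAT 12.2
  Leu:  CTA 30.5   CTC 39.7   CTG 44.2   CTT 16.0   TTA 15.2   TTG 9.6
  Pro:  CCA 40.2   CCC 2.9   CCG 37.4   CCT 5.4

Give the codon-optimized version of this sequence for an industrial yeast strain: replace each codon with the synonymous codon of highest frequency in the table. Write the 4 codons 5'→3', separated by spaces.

CCA GGT CTG CAC

Codon 1 (Pro): best is CCA at 40.2.
Codon 2 (Gly): best is GGT at 33.0.
Codon 3 (Leu): best is CTG at 44.2.
Codon 4 (His): best is CAC at 42.5.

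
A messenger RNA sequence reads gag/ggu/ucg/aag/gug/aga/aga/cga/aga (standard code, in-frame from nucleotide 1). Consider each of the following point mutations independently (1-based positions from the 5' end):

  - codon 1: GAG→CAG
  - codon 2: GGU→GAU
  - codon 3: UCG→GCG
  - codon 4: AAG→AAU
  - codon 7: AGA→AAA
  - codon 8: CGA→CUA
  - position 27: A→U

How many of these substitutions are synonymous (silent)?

0

Codon 1: GAG (Glu) → CAG (Gln) — missense.
Codon 2: GGU (Gly) → GAU (Asp) — missense.
Codon 3: UCG (Ser) → GCG (Ala) — missense.
Codon 4: AAG (Lys) → AAU (Asn) — missense.
Codon 7: AGA (Arg) → AAA (Lys) — missense.
Codon 8: CGA (Arg) → CUA (Leu) — missense.
Codon 9: AGA (Arg) → AGU (Ser) — missense.
Synonymous: 0 of 7.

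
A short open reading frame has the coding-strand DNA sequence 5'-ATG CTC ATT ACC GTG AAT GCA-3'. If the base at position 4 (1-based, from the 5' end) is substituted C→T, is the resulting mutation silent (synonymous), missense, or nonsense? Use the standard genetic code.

missense

Position 4 falls in codon 2: CTC → Leu.
After the substitution the codon is TTC → Phe.
Leu ≠ Phe, so this is a missense mutation.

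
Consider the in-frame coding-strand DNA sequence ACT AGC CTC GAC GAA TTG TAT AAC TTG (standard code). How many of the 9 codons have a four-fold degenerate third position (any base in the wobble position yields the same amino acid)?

Codon 1 ACT (Thr): third position 4-fold.
Codon 2 AGC (Ser): third position 2-fold.
Codon 3 CTC (Leu): third position 4-fold.
Codon 4 GAC (Asp): third position 2-fold.
Codon 5 GAA (Glu): third position 2-fold.
Codon 6 TTG (Leu): third position 2-fold.
Codon 7 TAT (Tyr): third position 2-fold.
Codon 8 AAC (Asn): third position 2-fold.
Codon 9 TTG (Leu): third position 2-fold.
Four-fold degenerate third positions: 2.

2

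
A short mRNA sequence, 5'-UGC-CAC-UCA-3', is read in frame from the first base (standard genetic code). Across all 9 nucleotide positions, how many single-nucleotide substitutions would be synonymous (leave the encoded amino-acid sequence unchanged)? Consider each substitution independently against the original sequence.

5

Codon 1 (UGC, Cys): 1 synonymous substitution.
Codon 2 (CAC, His): 1 synonymous substitution.
Codon 3 (UCA, Ser): 3 synonymous substitutions.
Total: 1 + 1 + 3 = 5.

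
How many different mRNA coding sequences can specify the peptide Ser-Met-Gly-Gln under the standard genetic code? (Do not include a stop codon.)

48

Ser: 6 codons.
Met: 1 codon.
Gly: 4 codons.
Gln: 2 codons.
6 × 1 × 4 × 2 = 48.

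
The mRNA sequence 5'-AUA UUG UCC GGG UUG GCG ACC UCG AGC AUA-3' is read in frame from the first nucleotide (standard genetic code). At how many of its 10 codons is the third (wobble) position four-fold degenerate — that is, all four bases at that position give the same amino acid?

Codon 1 AUA (Ile): third position 3-fold.
Codon 2 UUG (Leu): third position 2-fold.
Codon 3 UCC (Ser): third position 4-fold.
Codon 4 GGG (Gly): third position 4-fold.
Codon 5 UUG (Leu): third position 2-fold.
Codon 6 GCG (Ala): third position 4-fold.
Codon 7 ACC (Thr): third position 4-fold.
Codon 8 UCG (Ser): third position 4-fold.
Codon 9 AGC (Ser): third position 2-fold.
Codon 10 AUA (Ile): third position 3-fold.
Four-fold degenerate third positions: 5.

5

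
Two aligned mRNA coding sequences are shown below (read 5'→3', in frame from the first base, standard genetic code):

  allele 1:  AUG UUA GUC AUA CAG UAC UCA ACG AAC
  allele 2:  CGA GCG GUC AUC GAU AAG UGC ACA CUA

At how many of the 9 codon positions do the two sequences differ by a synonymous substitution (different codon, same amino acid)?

2

Codon 1: AUG Met / CGA Arg — nonsynonymous.
Codon 2: UUA Leu / GCG Ala — nonsynonymous.
Codon 3: GUC Val / GUC Val — identical.
Codon 4: AUA Ile / AUC Ile — synonymous.
Codon 5: CAG Gln / GAU Asp — nonsynonymous.
Codon 6: UAC Tyr / AAG Lys — nonsynonymous.
Codon 7: UCA Ser / UGC Cys — nonsynonymous.
Codon 8: ACG Thr / ACA Thr — synonymous.
Codon 9: AAC Asn / CUA Leu — nonsynonymous.
Synonymous differences: 2.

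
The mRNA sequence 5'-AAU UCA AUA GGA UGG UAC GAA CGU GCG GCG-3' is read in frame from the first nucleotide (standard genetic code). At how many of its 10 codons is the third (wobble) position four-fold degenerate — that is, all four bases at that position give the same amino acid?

5

Codon 1 AAU (Asn): third position 2-fold.
Codon 2 UCA (Ser): third position 4-fold.
Codon 3 AUA (Ile): third position 3-fold.
Codon 4 GGA (Gly): third position 4-fold.
Codon 5 UGG (Trp): third position 1-fold.
Codon 6 UAC (Tyr): third position 2-fold.
Codon 7 GAA (Glu): third position 2-fold.
Codon 8 CGU (Arg): third position 4-fold.
Codon 9 GCG (Ala): third position 4-fold.
Codon 10 GCG (Ala): third position 4-fold.
Four-fold degenerate third positions: 5.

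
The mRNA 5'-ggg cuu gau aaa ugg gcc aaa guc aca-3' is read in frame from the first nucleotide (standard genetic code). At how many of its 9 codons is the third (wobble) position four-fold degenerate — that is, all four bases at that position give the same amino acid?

Codon 1 GGG (Gly): third position 4-fold.
Codon 2 CUU (Leu): third position 4-fold.
Codon 3 GAU (Asp): third position 2-fold.
Codon 4 AAA (Lys): third position 2-fold.
Codon 5 UGG (Trp): third position 1-fold.
Codon 6 GCC (Ala): third position 4-fold.
Codon 7 AAA (Lys): third position 2-fold.
Codon 8 GUC (Val): third position 4-fold.
Codon 9 ACA (Thr): third position 4-fold.
Four-fold degenerate third positions: 5.

5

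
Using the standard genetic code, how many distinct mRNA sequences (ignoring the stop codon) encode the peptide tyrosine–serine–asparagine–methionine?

24

Tyr: 2 codons.
Ser: 6 codons.
Asn: 2 codons.
Met: 1 codon.
2 × 6 × 2 × 1 = 24.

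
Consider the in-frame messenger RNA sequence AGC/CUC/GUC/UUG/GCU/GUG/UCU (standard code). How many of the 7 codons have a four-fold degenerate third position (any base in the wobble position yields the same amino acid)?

Codon 1 AGC (Ser): third position 2-fold.
Codon 2 CUC (Leu): third position 4-fold.
Codon 3 GUC (Val): third position 4-fold.
Codon 4 UUG (Leu): third position 2-fold.
Codon 5 GCU (Ala): third position 4-fold.
Codon 6 GUG (Val): third position 4-fold.
Codon 7 UCU (Ser): third position 4-fold.
Four-fold degenerate third positions: 5.

5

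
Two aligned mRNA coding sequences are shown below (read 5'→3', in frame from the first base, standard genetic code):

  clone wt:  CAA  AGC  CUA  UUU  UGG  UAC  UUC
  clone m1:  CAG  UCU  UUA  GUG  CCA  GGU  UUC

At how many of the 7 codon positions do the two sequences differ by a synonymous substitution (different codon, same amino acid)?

Codon 1: CAA Gln / CAG Gln — synonymous.
Codon 2: AGC Ser / UCU Ser — synonymous.
Codon 3: CUA Leu / UUA Leu — synonymous.
Codon 4: UUU Phe / GUG Val — nonsynonymous.
Codon 5: UGG Trp / CCA Pro — nonsynonymous.
Codon 6: UAC Tyr / GGU Gly — nonsynonymous.
Codon 7: UUC Phe / UUC Phe — identical.
Synonymous differences: 3.

3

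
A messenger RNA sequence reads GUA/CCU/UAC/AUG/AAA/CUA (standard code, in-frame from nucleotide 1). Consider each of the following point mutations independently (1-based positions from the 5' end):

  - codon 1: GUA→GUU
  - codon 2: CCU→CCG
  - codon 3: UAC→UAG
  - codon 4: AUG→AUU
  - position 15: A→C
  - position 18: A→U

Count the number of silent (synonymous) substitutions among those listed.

3

Codon 1: GUA (Val) → GUU (Val) — synonymous.
Codon 2: CCU (Pro) → CCG (Pro) — synonymous.
Codon 3: UAC (Tyr) → UAG (Stop) — nonsense.
Codon 4: AUG (Met) → AUU (Ile) — missense.
Codon 5: AAA (Lys) → AAC (Asn) — missense.
Codon 6: CUA (Leu) → CUU (Leu) — synonymous.
Synonymous: 3 of 6.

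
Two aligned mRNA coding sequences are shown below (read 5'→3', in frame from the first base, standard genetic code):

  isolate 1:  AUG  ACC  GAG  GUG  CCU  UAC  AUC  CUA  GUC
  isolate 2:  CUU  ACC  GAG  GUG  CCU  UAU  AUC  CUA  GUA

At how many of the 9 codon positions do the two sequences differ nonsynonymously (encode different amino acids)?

1

Codon 1: AUG Met / CUU Leu — nonsynonymous.
Codon 2: ACC Thr / ACC Thr — identical.
Codon 3: GAG Glu / GAG Glu — identical.
Codon 4: GUG Val / GUG Val — identical.
Codon 5: CCU Pro / CCU Pro — identical.
Codon 6: UAC Tyr / UAU Tyr — synonymous.
Codon 7: AUC Ile / AUC Ile — identical.
Codon 8: CUA Leu / CUA Leu — identical.
Codon 9: GUC Val / GUA Val — synonymous.
Nonsynonymous differences: 1.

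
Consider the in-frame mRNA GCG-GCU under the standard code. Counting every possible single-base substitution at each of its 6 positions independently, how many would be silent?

Codon 1 (GCG, Ala): 3 synonymous substitutions.
Codon 2 (GCU, Ala): 3 synonymous substitutions.
Total: 3 + 3 = 6.

6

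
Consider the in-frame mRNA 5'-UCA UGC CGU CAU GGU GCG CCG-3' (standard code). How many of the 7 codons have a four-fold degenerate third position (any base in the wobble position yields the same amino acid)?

5

Codon 1 UCA (Ser): third position 4-fold.
Codon 2 UGC (Cys): third position 2-fold.
Codon 3 CGU (Arg): third position 4-fold.
Codon 4 CAU (His): third position 2-fold.
Codon 5 GGU (Gly): third position 4-fold.
Codon 6 GCG (Ala): third position 4-fold.
Codon 7 CCG (Pro): third position 4-fold.
Four-fold degenerate third positions: 5.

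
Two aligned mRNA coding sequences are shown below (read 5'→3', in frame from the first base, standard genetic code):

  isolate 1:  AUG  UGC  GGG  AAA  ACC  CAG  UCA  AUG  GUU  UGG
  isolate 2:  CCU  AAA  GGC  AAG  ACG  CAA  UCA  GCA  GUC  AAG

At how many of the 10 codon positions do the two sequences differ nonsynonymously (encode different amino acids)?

4

Codon 1: AUG Met / CCU Pro — nonsynonymous.
Codon 2: UGC Cys / AAA Lys — nonsynonymous.
Codon 3: GGG Gly / GGC Gly — synonymous.
Codon 4: AAA Lys / AAG Lys — synonymous.
Codon 5: ACC Thr / ACG Thr — synonymous.
Codon 6: CAG Gln / CAA Gln — synonymous.
Codon 7: UCA Ser / UCA Ser — identical.
Codon 8: AUG Met / GCA Ala — nonsynonymous.
Codon 9: GUU Val / GUC Val — synonymous.
Codon 10: UGG Trp / AAG Lys — nonsynonymous.
Nonsynonymous differences: 4.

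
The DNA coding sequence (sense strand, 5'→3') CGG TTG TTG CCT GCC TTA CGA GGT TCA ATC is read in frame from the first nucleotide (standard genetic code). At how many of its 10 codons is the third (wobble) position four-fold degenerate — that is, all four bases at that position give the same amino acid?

Codon 1 CGG (Arg): third position 4-fold.
Codon 2 TTG (Leu): third position 2-fold.
Codon 3 TTG (Leu): third position 2-fold.
Codon 4 CCT (Pro): third position 4-fold.
Codon 5 GCC (Ala): third position 4-fold.
Codon 6 TTA (Leu): third position 2-fold.
Codon 7 CGA (Arg): third position 4-fold.
Codon 8 GGT (Gly): third position 4-fold.
Codon 9 TCA (Ser): third position 4-fold.
Codon 10 ATC (Ile): third position 3-fold.
Four-fold degenerate third positions: 6.

6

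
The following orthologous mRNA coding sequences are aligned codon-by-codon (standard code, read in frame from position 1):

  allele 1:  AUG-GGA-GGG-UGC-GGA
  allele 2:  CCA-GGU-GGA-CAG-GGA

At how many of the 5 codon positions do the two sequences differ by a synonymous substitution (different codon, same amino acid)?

Codon 1: AUG Met / CCA Pro — nonsynonymous.
Codon 2: GGA Gly / GGU Gly — synonymous.
Codon 3: GGG Gly / GGA Gly — synonymous.
Codon 4: UGC Cys / CAG Gln — nonsynonymous.
Codon 5: GGA Gly / GGA Gly — identical.
Synonymous differences: 2.

2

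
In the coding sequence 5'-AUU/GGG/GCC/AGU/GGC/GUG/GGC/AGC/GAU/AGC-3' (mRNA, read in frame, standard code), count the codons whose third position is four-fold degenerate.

Codon 1 AUU (Ile): third position 3-fold.
Codon 2 GGG (Gly): third position 4-fold.
Codon 3 GCC (Ala): third position 4-fold.
Codon 4 AGU (Ser): third position 2-fold.
Codon 5 GGC (Gly): third position 4-fold.
Codon 6 GUG (Val): third position 4-fold.
Codon 7 GGC (Gly): third position 4-fold.
Codon 8 AGC (Ser): third position 2-fold.
Codon 9 GAU (Asp): third position 2-fold.
Codon 10 AGC (Ser): third position 2-fold.
Four-fold degenerate third positions: 5.

5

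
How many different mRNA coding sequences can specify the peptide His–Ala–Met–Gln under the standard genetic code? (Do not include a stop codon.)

16

His: 2 codons.
Ala: 4 codons.
Met: 1 codon.
Gln: 2 codons.
2 × 4 × 1 × 2 = 16.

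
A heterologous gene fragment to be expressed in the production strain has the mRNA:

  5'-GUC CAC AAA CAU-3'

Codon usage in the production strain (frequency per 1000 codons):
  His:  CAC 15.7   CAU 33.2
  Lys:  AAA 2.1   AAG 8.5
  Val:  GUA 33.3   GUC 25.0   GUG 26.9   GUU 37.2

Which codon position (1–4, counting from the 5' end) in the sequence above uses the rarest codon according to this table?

3

Codon 1 GUC (Val): 25.0 per 1000.
Codon 2 CAC (His): 15.7 per 1000.
Codon 3 AAA (Lys): 2.1 per 1000.
Codon 4 CAU (His): 33.2 per 1000.
Lowest frequency is 2.1 at codon 3.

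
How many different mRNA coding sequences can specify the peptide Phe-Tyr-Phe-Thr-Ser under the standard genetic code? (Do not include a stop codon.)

Phe: 2 codons.
Tyr: 2 codons.
Phe: 2 codons.
Thr: 4 codons.
Ser: 6 codons.
2 × 2 × 2 × 4 × 6 = 192.

192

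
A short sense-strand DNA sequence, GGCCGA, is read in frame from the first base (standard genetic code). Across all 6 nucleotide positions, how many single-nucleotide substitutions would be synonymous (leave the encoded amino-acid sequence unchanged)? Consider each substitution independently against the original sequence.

Codon 1 (GGC, Gly): 3 synonymous substitutions.
Codon 2 (CGA, Arg): 4 synonymous substitutions.
Total: 3 + 4 = 7.

7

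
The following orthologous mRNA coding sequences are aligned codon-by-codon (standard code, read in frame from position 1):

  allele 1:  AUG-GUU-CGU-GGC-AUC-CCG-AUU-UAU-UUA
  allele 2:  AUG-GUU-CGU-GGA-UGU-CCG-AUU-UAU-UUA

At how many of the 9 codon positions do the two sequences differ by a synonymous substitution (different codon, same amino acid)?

1

Codon 1: AUG Met / AUG Met — identical.
Codon 2: GUU Val / GUU Val — identical.
Codon 3: CGU Arg / CGU Arg — identical.
Codon 4: GGC Gly / GGA Gly — synonymous.
Codon 5: AUC Ile / UGU Cys — nonsynonymous.
Codon 6: CCG Pro / CCG Pro — identical.
Codon 7: AUU Ile / AUU Ile — identical.
Codon 8: UAU Tyr / UAU Tyr — identical.
Codon 9: UUA Leu / UUA Leu — identical.
Synonymous differences: 1.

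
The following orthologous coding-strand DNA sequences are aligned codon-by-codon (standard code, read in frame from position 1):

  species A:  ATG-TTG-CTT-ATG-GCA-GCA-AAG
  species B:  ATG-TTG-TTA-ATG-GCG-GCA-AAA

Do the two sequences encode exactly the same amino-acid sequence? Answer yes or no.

yes

Codon 1: ATG Met / ATG Met — identical.
Codon 2: TTG Leu / TTG Leu — identical.
Codon 3: CTT Leu / TTA Leu — synonymous.
Codon 4: ATG Met / ATG Met — identical.
Codon 5: GCA Ala / GCG Ala — synonymous.
Codon 6: GCA Ala / GCA Ala — identical.
Codon 7: AAG Lys / AAA Lys — synonymous.
Nonsynonymous differences: 0 → same protein.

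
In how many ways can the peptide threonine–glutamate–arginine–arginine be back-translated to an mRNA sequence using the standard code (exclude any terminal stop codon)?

Thr: 4 codons.
Glu: 2 codons.
Arg: 6 codons.
Arg: 6 codons.
4 × 2 × 6 × 6 = 288.

288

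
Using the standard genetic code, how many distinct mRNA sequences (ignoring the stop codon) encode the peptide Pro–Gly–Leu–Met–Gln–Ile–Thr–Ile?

6912

Pro: 4 codons.
Gly: 4 codons.
Leu: 6 codons.
Met: 1 codon.
Gln: 2 codons.
Ile: 3 codons.
Thr: 4 codons.
Ile: 3 codons.
4 × 4 × 6 × 1 × 2 × 3 × 4 × 3 = 6912.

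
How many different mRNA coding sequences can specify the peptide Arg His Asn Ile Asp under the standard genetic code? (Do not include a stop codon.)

Arg: 6 codons.
His: 2 codons.
Asn: 2 codons.
Ile: 3 codons.
Asp: 2 codons.
6 × 2 × 2 × 3 × 2 = 144.

144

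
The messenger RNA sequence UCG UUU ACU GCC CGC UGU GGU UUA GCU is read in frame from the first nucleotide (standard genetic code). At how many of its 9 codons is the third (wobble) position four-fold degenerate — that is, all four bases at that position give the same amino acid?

Codon 1 UCG (Ser): third position 4-fold.
Codon 2 UUU (Phe): third position 2-fold.
Codon 3 ACU (Thr): third position 4-fold.
Codon 4 GCC (Ala): third position 4-fold.
Codon 5 CGC (Arg): third position 4-fold.
Codon 6 UGU (Cys): third position 2-fold.
Codon 7 GGU (Gly): third position 4-fold.
Codon 8 UUA (Leu): third position 2-fold.
Codon 9 GCU (Ala): third position 4-fold.
Four-fold degenerate third positions: 6.

6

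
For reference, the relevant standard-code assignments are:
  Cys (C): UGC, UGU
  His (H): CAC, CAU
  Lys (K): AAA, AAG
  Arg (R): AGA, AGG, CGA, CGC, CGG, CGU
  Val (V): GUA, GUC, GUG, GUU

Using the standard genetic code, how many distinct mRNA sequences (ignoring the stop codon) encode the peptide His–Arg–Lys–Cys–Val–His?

384

His: 2 codons.
Arg: 6 codons.
Lys: 2 codons.
Cys: 2 codons.
Val: 4 codons.
His: 2 codons.
2 × 6 × 2 × 2 × 4 × 2 = 384.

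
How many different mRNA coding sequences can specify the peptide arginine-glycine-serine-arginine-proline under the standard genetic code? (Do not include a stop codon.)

Arg: 6 codons.
Gly: 4 codons.
Ser: 6 codons.
Arg: 6 codons.
Pro: 4 codons.
6 × 4 × 6 × 6 × 4 = 3456.

3456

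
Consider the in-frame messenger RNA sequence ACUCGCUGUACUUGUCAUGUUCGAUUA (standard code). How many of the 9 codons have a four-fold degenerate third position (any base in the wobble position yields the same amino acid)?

5

Codon 1 ACU (Thr): third position 4-fold.
Codon 2 CGC (Arg): third position 4-fold.
Codon 3 UGU (Cys): third position 2-fold.
Codon 4 ACU (Thr): third position 4-fold.
Codon 5 UGU (Cys): third position 2-fold.
Codon 6 CAU (His): third position 2-fold.
Codon 7 GUU (Val): third position 4-fold.
Codon 8 CGA (Arg): third position 4-fold.
Codon 9 UUA (Leu): third position 2-fold.
Four-fold degenerate third positions: 5.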